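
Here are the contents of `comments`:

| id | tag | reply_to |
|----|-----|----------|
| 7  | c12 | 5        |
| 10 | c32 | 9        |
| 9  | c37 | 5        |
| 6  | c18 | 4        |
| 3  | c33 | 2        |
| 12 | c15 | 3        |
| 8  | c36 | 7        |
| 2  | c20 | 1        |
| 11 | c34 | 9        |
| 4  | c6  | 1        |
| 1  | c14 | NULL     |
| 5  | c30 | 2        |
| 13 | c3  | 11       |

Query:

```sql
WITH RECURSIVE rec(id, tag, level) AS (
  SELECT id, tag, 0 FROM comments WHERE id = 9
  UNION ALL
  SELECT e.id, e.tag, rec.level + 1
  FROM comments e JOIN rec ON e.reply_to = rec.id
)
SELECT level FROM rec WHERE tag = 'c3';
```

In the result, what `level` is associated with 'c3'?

Base: id=9 (c37) at level 0.
Iteration 1: rows with reply_to in {9} -> c32 (id 10, level 1), c34 (id 11, level 1).
Iteration 2: rows with reply_to in {10,11} -> c3 (id 13, level 2).
Iteration 3: no rows with reply_to in {13}; recursion stops.

2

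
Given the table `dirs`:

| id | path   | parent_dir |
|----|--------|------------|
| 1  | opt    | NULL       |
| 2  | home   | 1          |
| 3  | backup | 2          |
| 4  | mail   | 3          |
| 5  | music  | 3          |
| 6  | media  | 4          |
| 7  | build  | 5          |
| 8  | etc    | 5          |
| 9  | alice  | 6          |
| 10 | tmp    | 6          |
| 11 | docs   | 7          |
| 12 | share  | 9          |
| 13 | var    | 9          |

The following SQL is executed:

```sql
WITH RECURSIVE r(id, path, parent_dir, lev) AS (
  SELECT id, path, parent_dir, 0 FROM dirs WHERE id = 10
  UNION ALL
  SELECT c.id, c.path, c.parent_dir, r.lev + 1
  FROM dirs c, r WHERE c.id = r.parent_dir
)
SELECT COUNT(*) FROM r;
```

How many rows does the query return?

Base: id=10 (tmp), parent_dir=6, lev 0.
Iteration 1: join on id=6 -> media (id 6, parent_dir=4, lev 1).
Iteration 2: join on id=4 -> mail (id 4, parent_dir=3, lev 2).
Iteration 3: join on id=3 -> backup (id 3, parent_dir=2, lev 3).
Iteration 4: join on id=2 -> home (id 2, parent_dir=1, lev 4).
Iteration 5: join on id=1 -> opt (id 1, parent_dir=NULL, lev 5).
Iteration 6: parent_dir is NULL; no match; recursion stops.
Total rows emitted: 6.

6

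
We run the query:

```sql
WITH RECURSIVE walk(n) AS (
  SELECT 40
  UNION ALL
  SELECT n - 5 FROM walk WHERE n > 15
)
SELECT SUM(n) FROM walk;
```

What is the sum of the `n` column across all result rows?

Base: n=40.
Iteration 1: 40 > 15 holds -> n = 40 - 5 = 35.
Iteration 2: 35 > 15 holds -> n = 35 - 5 = 30.
Iteration 3: 30 > 15 holds -> n = 30 - 5 = 25.
Iteration 4: 25 > 15 holds -> n = 25 - 5 = 20.
Iteration 5: 20 > 15 holds -> n = 20 - 5 = 15.
Iteration 6: 15 > 15 fails; recursion stops.
SUM(n) = 40 + 35 + 30 + 25 + 20 + 15 = 165.

165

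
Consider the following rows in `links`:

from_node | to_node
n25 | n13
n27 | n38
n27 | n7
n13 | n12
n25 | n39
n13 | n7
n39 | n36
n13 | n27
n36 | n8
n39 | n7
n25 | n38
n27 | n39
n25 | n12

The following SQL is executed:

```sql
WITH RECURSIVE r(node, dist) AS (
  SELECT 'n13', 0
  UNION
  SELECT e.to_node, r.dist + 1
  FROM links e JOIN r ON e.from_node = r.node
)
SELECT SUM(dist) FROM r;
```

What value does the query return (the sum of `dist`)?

19

Base: (n13, dist=0).
Iteration 1: edges from {n13} -> (n12, dist=1), (n27, dist=1), (n7, dist=1).
Iteration 2: edges from {n12,n27,n7} -> (n38, dist=2), (n39, dist=2), (n7, dist=2).
Iteration 3: edges from {n38,n39,n7} -> (n36, dist=3), (n7, dist=3).
Iteration 4: edges from {n36,n7} -> (n8, dist=4).
Iteration 5: no outgoing edges from {n8}; recursion stops.
SUM(dist) = 0 + 1 + 1 + 1 + 2 + 2 + 2 + 3 + 3 + 4 = 19.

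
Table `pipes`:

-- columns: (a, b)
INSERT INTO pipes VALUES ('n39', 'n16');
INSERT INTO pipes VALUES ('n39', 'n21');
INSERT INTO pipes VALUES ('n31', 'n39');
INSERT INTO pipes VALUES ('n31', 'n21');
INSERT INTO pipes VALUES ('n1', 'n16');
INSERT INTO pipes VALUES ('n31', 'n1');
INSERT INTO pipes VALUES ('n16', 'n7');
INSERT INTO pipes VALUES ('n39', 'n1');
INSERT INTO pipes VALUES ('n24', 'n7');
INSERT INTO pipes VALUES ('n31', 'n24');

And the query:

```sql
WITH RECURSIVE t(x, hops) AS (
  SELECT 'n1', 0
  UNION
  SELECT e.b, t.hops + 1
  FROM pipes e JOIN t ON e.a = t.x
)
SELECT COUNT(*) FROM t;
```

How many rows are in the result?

Base: (n1, hops=0).
Iteration 1: edges from {n1} -> (n16, hops=1).
Iteration 2: edges from {n16} -> (n7, hops=2).
Iteration 3: no outgoing edges from {n7}; recursion stops.
Total rows emitted: 3.

3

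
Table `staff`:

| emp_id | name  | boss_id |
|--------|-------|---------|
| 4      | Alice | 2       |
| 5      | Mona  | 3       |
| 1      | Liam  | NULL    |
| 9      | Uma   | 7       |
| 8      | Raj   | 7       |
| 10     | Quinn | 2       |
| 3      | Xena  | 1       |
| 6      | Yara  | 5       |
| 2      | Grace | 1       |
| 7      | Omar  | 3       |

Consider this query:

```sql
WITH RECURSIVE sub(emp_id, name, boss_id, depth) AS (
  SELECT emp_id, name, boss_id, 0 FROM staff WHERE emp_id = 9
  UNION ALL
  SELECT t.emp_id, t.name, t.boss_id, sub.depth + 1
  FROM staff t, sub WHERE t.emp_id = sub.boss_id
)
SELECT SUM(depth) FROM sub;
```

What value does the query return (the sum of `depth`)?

6

Base: emp_id=9 (Uma), boss_id=7, depth 0.
Iteration 1: join on emp_id=7 -> Omar (id 7, boss_id=3, depth 1).
Iteration 2: join on emp_id=3 -> Xena (id 3, boss_id=1, depth 2).
Iteration 3: join on emp_id=1 -> Liam (id 1, boss_id=NULL, depth 3).
Iteration 4: boss_id is NULL; no match; recursion stops.
SUM(depth) = 0 + 1 + 2 + 3 = 6.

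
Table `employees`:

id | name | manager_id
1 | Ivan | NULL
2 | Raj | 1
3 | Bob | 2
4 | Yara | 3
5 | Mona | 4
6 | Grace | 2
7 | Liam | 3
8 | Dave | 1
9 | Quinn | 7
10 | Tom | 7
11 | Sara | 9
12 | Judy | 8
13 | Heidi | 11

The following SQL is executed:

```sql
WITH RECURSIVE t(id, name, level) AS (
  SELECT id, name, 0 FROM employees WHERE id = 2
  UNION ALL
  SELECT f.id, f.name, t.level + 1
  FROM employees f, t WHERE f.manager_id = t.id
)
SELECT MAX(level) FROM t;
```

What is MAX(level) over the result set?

Base: id=2 (Raj) at level 0.
Iteration 1: rows with manager_id in {2} -> Bob (id 3, level 1), Grace (id 6, level 1).
Iteration 2: rows with manager_id in {3,6} -> Yara (id 4, level 2), Liam (id 7, level 2).
Iteration 3: rows with manager_id in {4,7} -> Mona (id 5, level 3), Quinn (id 9, level 3), Tom (id 10, level 3).
Iteration 4: rows with manager_id in {5,9,10} -> Sara (id 11, level 4).
Iteration 5: rows with manager_id in {11} -> Heidi (id 13, level 5).
Iteration 6: no rows with manager_id in {13}; recursion stops.
level values: 0, 1, 1, 2, 2, 3, 3, 3, 4, 5; the maximum is 5.

5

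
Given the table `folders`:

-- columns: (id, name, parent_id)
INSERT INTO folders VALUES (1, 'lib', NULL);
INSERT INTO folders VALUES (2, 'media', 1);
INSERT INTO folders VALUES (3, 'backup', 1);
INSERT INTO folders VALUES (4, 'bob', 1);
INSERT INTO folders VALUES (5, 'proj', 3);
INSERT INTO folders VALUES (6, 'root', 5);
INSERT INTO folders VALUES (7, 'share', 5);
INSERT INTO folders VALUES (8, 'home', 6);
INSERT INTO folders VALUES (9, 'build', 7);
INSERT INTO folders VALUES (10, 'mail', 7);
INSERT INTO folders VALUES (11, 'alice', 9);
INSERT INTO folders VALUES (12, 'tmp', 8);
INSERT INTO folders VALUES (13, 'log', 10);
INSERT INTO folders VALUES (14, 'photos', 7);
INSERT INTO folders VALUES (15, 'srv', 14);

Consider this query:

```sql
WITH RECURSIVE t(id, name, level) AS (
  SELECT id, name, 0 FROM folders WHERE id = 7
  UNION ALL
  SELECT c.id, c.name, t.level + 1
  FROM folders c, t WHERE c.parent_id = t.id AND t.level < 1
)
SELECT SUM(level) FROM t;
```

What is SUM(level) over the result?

Base: id=7 (share) at level 0.
Iteration 1: rows with parent_id in {7} -> build (id 9, level 1), mail (id 10, level 1), photos (id 14, level 1).
Iteration 2: level < 1 fails for all current rows; recursion stops.
SUM(level) = 0 + 1 + 1 + 1 = 3.

3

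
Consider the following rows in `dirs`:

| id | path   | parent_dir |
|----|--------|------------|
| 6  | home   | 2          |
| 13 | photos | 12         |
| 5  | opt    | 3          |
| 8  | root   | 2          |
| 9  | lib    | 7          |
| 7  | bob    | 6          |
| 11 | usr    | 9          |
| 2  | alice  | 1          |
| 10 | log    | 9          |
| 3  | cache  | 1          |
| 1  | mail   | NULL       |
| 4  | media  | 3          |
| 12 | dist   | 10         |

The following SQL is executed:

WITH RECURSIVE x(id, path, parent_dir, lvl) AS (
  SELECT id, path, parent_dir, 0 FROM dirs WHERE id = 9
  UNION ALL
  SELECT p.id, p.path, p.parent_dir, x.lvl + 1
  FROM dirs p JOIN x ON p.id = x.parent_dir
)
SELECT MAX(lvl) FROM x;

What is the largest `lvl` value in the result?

4

Base: id=9 (lib), parent_dir=7, lvl 0.
Iteration 1: join on id=7 -> bob (id 7, parent_dir=6, lvl 1).
Iteration 2: join on id=6 -> home (id 6, parent_dir=2, lvl 2).
Iteration 3: join on id=2 -> alice (id 2, parent_dir=1, lvl 3).
Iteration 4: join on id=1 -> mail (id 1, parent_dir=NULL, lvl 4).
Iteration 5: parent_dir is NULL; no match; recursion stops.
lvl values: 0, 1, 2, 3, 4; the maximum is 4.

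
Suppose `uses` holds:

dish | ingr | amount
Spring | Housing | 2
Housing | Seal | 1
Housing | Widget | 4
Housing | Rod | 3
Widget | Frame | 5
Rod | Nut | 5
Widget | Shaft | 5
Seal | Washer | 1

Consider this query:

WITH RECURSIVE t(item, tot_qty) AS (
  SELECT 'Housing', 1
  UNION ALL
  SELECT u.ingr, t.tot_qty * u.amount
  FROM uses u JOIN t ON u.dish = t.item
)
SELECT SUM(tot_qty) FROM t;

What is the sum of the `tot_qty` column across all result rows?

65

Base: (Housing, tot_qty=1).
Iteration 1: components of {Housing} -> Rod = 1*3 = 3, Seal = 1*1 = 1, Widget = 1*4 = 4.
Iteration 2: components of {Rod,Seal,Widget} -> Frame = 4*5 = 20, Nut = 3*5 = 15, Shaft = 4*5 = 20, Washer = 1*1 = 1.
Iteration 3: no further components; recursion stops.
SUM(tot_qty) = 1 + 1 + 4 + 3 + 1 + 20 + 20 + 15 = 65.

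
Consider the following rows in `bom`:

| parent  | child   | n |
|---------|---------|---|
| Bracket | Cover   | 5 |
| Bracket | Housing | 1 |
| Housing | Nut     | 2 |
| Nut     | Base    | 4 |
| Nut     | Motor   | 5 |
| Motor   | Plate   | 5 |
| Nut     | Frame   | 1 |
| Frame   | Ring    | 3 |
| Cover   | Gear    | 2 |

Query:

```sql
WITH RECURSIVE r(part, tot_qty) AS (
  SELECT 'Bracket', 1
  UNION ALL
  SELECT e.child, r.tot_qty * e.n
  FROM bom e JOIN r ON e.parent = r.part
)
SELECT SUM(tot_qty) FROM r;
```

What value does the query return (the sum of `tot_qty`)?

Base: (Bracket, tot_qty=1).
Iteration 1: components of {Bracket} -> Cover = 1*5 = 5, Housing = 1*1 = 1.
Iteration 2: components of {Cover,Housing} -> Gear = 5*2 = 10, Nut = 1*2 = 2.
Iteration 3: components of {Gear,Nut} -> Base = 2*4 = 8, Frame = 2*1 = 2, Motor = 2*5 = 10.
Iteration 4: components of {Base,Frame,Motor} -> Plate = 10*5 = 50, Ring = 2*3 = 6.
Iteration 5: no further components; recursion stops.
SUM(tot_qty) = 1 + 5 + 1 + 10 + 2 + 8 + 10 + 2 + 50 + 6 = 95.

95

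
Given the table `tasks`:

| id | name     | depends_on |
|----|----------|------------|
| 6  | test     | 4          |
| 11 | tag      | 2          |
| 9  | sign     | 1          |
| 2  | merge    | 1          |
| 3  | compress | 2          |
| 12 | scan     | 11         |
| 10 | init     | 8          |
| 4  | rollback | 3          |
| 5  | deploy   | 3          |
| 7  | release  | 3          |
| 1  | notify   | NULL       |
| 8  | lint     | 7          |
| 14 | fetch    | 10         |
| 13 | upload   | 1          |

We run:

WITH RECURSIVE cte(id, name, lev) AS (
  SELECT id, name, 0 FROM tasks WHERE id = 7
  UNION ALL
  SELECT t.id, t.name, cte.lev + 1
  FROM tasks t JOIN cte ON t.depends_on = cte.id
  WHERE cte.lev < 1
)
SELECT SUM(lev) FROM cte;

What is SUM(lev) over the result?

1

Base: id=7 (release) at lev 0.
Iteration 1: rows with depends_on in {7} -> lint (id 8, lev 1).
Iteration 2: lev < 1 fails for all current rows; recursion stops.
SUM(lev) = 0 + 1 = 1.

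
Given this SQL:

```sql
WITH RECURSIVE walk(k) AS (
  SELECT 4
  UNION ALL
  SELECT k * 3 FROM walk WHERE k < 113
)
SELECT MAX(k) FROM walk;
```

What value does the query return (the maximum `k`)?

Base: k=4.
Iteration 1: 4 < 113 holds -> k = 4 * 3 = 12.
Iteration 2: 12 < 113 holds -> k = 12 * 3 = 36.
Iteration 3: 36 < 113 holds -> k = 36 * 3 = 108.
Iteration 4: 108 < 113 holds -> k = 108 * 3 = 324.
Iteration 5: 324 < 113 fails; recursion stops.
k values: 4, 12, 36, 108, 324; the maximum is 324.

324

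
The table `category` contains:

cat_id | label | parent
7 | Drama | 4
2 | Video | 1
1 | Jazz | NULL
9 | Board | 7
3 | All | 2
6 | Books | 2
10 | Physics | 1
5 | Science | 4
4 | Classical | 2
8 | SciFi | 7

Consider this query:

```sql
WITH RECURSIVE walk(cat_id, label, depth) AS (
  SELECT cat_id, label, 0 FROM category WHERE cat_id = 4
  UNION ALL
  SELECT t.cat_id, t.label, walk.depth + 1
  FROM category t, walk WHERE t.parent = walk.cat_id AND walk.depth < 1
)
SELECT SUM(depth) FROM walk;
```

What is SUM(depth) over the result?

Base: cat_id=4 (Classical) at depth 0.
Iteration 1: rows with parent in {4} -> Science (id 5, depth 1), Drama (id 7, depth 1).
Iteration 2: depth < 1 fails for all current rows; recursion stops.
SUM(depth) = 0 + 1 + 1 = 2.

2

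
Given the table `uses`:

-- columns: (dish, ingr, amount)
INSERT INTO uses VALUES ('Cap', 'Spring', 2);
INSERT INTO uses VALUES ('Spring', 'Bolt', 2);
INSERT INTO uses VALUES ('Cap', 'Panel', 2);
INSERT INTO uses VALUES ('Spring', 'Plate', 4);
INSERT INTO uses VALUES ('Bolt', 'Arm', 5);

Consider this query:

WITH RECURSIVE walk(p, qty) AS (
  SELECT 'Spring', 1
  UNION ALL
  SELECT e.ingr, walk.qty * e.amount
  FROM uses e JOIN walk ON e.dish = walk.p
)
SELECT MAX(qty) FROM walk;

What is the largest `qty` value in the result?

Base: (Spring, qty=1).
Iteration 1: components of {Spring} -> Bolt = 1*2 = 2, Plate = 1*4 = 4.
Iteration 2: components of {Bolt,Plate} -> Arm = 2*5 = 10.
Iteration 3: no further components; recursion stops.
qty values: 1, 2, 4, 10; the maximum is 10.

10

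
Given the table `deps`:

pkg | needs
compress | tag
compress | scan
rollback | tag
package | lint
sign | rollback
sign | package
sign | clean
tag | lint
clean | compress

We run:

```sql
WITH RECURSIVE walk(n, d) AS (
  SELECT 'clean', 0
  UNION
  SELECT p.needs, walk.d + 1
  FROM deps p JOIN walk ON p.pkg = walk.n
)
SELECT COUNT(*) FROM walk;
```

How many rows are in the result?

5

Base: (clean, d=0).
Iteration 1: edges from {clean} -> (compress, d=1).
Iteration 2: edges from {compress} -> (scan, d=2), (tag, d=2).
Iteration 3: edges from {scan,tag} -> (lint, d=3).
Iteration 4: no outgoing edges from {lint}; recursion stops.
Total rows emitted: 5.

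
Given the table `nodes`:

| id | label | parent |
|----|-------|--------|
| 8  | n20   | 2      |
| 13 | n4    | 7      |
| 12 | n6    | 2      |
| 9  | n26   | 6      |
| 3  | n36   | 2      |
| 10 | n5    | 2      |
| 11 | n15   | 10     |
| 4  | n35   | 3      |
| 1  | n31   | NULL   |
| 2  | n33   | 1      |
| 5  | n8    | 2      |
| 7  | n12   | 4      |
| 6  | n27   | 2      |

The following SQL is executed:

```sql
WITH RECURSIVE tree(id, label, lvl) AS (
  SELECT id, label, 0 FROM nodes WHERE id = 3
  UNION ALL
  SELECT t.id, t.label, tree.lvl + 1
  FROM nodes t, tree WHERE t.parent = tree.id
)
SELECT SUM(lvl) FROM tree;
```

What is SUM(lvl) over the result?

6

Base: id=3 (n36) at lvl 0.
Iteration 1: rows with parent in {3} -> n35 (id 4, lvl 1).
Iteration 2: rows with parent in {4} -> n12 (id 7, lvl 2).
Iteration 3: rows with parent in {7} -> n4 (id 13, lvl 3).
Iteration 4: no rows with parent in {13}; recursion stops.
SUM(lvl) = 0 + 1 + 2 + 3 = 6.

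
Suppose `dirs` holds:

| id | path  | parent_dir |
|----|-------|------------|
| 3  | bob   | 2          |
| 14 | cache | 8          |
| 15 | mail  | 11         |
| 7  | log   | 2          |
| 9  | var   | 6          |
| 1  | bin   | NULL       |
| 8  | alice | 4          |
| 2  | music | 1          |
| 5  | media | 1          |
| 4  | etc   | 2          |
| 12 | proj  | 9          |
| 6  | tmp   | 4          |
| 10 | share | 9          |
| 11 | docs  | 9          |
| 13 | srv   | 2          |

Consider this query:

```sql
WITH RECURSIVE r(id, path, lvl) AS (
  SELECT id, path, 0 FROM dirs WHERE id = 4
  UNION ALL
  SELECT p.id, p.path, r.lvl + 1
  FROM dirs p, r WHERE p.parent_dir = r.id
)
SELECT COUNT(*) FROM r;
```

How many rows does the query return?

Base: id=4 (etc) at lvl 0.
Iteration 1: rows with parent_dir in {4} -> tmp (id 6, lvl 1), alice (id 8, lvl 1).
Iteration 2: rows with parent_dir in {6,8} -> var (id 9, lvl 2), cache (id 14, lvl 2).
Iteration 3: rows with parent_dir in {9,14} -> share (id 10, lvl 3), docs (id 11, lvl 3), proj (id 12, lvl 3).
Iteration 4: rows with parent_dir in {10,11,12} -> mail (id 15, lvl 4).
Iteration 5: no rows with parent_dir in {15}; recursion stops.
Total rows emitted: 9.

9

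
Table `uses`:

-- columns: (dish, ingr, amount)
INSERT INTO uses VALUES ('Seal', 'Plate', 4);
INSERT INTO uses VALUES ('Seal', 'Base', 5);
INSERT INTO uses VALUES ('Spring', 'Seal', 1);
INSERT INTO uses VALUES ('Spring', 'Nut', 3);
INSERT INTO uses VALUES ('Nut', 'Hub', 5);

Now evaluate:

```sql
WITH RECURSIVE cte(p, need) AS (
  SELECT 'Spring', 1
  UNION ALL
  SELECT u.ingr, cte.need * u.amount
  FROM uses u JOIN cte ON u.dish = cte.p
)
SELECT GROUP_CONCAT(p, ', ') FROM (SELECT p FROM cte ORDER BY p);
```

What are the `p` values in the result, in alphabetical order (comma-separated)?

Base: (Spring, need=1).
Iteration 1: components of {Spring} -> Nut = 1*3 = 3, Seal = 1*1 = 1.
Iteration 2: components of {Nut,Seal} -> Base = 1*5 = 5, Hub = 3*5 = 15, Plate = 1*4 = 4.
Iteration 3: no further components; recursion stops.

Base, Hub, Nut, Plate, Seal, Spring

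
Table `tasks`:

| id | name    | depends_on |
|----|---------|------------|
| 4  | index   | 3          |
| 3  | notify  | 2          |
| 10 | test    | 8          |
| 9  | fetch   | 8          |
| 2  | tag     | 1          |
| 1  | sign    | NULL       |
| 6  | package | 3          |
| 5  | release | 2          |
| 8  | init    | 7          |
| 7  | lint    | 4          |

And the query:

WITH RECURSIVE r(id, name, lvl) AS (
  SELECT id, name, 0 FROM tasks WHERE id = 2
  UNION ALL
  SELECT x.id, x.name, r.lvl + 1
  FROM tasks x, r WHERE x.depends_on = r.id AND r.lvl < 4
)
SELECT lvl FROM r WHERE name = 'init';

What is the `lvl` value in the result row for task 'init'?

Base: id=2 (tag) at lvl 0.
Iteration 1: rows with depends_on in {2} -> notify (id 3, lvl 1), release (id 5, lvl 1).
Iteration 2: rows with depends_on in {3,5} -> index (id 4, lvl 2), package (id 6, lvl 2).
Iteration 3: rows with depends_on in {4,6} -> lint (id 7, lvl 3).
Iteration 4: rows with depends_on in {7} -> init (id 8, lvl 4).
Iteration 5: lvl < 4 fails for all current rows; recursion stops.

4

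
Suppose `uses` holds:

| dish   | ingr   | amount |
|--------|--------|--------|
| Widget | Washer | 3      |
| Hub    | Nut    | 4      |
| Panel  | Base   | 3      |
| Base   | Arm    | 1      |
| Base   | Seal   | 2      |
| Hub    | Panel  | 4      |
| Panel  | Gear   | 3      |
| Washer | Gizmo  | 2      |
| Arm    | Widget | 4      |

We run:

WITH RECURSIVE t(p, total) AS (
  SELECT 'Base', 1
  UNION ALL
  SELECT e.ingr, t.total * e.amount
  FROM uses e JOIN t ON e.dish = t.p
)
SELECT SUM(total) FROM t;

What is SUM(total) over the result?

44

Base: (Base, total=1).
Iteration 1: components of {Base} -> Arm = 1*1 = 1, Seal = 1*2 = 2.
Iteration 2: components of {Arm,Seal} -> Widget = 1*4 = 4.
Iteration 3: components of {Widget} -> Washer = 4*3 = 12.
Iteration 4: components of {Washer} -> Gizmo = 12*2 = 24.
Iteration 5: no further components; recursion stops.
SUM(total) = 1 + 1 + 2 + 4 + 12 + 24 = 44.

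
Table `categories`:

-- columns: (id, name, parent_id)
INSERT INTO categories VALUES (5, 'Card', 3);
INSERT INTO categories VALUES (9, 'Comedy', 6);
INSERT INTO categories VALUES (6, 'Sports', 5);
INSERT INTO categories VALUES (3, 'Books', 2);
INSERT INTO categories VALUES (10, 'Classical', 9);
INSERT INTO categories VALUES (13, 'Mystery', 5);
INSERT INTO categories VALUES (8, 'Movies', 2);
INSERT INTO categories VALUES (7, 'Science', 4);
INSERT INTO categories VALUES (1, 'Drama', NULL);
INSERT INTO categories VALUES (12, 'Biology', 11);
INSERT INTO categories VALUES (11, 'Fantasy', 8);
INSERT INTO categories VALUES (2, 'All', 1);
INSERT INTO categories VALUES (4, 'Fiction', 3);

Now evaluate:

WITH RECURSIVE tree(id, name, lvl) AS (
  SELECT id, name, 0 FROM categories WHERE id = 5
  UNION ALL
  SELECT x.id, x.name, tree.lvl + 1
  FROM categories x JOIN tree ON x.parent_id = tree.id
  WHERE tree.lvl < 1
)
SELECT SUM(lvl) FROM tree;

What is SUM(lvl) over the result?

2

Base: id=5 (Card) at lvl 0.
Iteration 1: rows with parent_id in {5} -> Sports (id 6, lvl 1), Mystery (id 13, lvl 1).
Iteration 2: lvl < 1 fails for all current rows; recursion stops.
SUM(lvl) = 0 + 1 + 1 = 2.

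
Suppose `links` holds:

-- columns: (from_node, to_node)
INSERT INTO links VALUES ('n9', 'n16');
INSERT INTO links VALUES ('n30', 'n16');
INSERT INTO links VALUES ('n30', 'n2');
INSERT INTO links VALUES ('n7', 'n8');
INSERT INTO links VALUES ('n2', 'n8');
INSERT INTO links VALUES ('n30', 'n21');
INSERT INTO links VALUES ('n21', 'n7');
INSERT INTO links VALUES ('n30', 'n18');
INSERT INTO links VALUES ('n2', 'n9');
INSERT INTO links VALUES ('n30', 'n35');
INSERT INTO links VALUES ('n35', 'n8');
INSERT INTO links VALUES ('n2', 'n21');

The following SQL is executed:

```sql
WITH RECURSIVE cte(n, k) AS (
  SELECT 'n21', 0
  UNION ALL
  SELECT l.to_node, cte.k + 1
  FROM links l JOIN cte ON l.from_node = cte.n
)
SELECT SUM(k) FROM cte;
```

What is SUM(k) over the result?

3

Base: (n21, k=0).
Iteration 1: edges from {n21} -> (n7, k=1).
Iteration 2: edges from {n7} -> (n8, k=2).
Iteration 3: no outgoing edges from {n8}; recursion stops.
SUM(k) = 0 + 1 + 2 = 3.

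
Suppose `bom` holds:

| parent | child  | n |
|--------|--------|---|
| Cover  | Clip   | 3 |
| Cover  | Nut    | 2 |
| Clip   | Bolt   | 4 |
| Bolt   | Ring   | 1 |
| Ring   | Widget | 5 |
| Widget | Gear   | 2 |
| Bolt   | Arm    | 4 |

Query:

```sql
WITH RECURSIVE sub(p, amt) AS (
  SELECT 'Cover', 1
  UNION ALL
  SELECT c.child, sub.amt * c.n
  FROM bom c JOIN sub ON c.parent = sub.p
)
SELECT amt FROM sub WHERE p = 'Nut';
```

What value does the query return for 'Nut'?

2

Base: (Cover, amt=1).
Iteration 1: components of {Cover} -> Clip = 1*3 = 3, Nut = 1*2 = 2.
Iteration 2: components of {Clip,Nut} -> Bolt = 3*4 = 12.
Iteration 3: components of {Bolt} -> Arm = 12*4 = 48, Ring = 12*1 = 12.
Iteration 4: components of {Arm,Ring} -> Widget = 12*5 = 60.
Iteration 5: components of {Widget} -> Gear = 60*2 = 120.
Iteration 6: no further components; recursion stops.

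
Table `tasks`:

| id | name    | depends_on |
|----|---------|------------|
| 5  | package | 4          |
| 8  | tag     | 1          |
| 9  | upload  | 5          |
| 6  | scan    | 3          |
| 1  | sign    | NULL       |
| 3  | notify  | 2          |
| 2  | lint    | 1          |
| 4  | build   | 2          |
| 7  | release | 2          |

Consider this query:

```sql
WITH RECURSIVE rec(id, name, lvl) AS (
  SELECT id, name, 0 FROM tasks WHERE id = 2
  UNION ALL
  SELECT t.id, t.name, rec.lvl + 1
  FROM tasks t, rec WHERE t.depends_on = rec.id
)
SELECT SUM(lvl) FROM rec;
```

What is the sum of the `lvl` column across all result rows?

Base: id=2 (lint) at lvl 0.
Iteration 1: rows with depends_on in {2} -> notify (id 3, lvl 1), build (id 4, lvl 1), release (id 7, lvl 1).
Iteration 2: rows with depends_on in {3,4,7} -> package (id 5, lvl 2), scan (id 6, lvl 2).
Iteration 3: rows with depends_on in {5,6} -> upload (id 9, lvl 3).
Iteration 4: no rows with depends_on in {9}; recursion stops.
SUM(lvl) = 0 + 1 + 1 + 1 + 2 + 2 + 3 = 10.

10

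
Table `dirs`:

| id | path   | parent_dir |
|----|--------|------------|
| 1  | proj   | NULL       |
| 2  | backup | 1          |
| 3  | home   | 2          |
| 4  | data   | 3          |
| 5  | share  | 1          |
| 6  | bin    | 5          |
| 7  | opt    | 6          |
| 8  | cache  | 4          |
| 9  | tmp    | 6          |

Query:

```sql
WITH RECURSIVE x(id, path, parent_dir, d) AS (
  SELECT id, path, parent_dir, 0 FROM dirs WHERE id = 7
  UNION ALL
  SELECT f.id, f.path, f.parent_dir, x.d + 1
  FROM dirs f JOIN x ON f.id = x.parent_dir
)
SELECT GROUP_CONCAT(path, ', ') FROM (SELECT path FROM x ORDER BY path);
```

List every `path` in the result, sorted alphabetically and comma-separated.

bin, opt, proj, share

Base: id=7 (opt), parent_dir=6, d 0.
Iteration 1: join on id=6 -> bin (id 6, parent_dir=5, d 1).
Iteration 2: join on id=5 -> share (id 5, parent_dir=1, d 2).
Iteration 3: join on id=1 -> proj (id 1, parent_dir=NULL, d 3).
Iteration 4: parent_dir is NULL; no match; recursion stops.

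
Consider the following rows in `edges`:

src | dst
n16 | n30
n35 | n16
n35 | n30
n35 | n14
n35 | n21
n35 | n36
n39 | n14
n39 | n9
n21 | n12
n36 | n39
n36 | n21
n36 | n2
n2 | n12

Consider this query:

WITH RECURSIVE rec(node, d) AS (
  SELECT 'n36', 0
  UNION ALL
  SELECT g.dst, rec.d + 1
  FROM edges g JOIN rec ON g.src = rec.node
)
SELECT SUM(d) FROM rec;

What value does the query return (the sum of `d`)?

Base: (n36, d=0).
Iteration 1: edges from {n36} -> (n2, d=1), (n21, d=1), (n39, d=1).
Iteration 2: edges from {n2,n21,n39} -> (n12, d=2) x2, (n14, d=2), (n9, d=2). [UNION ALL keeps all 4 new rows, including repeats]
Iteration 3: no outgoing edges from {n12,n14,n9}; recursion stops.
SUM(d) = 0 + 1 + 1 + 1 + 2 + 2 + 2 + 2 = 11.

11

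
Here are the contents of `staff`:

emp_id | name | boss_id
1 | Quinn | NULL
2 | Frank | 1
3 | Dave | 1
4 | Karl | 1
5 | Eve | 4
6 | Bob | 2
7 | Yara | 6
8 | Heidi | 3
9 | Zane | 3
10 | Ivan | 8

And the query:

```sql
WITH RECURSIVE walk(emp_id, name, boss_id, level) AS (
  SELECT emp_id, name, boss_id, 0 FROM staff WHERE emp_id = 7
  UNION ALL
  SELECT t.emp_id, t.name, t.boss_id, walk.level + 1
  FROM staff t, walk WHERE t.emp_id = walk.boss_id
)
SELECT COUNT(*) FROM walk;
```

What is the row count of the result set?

Base: emp_id=7 (Yara), boss_id=6, level 0.
Iteration 1: join on emp_id=6 -> Bob (id 6, boss_id=2, level 1).
Iteration 2: join on emp_id=2 -> Frank (id 2, boss_id=1, level 2).
Iteration 3: join on emp_id=1 -> Quinn (id 1, boss_id=NULL, level 3).
Iteration 4: boss_id is NULL; no match; recursion stops.
Total rows emitted: 4.

4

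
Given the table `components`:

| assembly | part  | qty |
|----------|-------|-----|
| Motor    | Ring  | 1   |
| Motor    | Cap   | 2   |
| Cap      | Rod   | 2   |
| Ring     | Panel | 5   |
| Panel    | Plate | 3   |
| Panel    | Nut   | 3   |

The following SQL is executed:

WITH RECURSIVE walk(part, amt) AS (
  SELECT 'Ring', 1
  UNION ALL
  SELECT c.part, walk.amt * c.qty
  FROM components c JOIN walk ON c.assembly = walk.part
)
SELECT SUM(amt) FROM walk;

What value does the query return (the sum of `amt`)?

Base: (Ring, amt=1).
Iteration 1: components of {Ring} -> Panel = 1*5 = 5.
Iteration 2: components of {Panel} -> Nut = 5*3 = 15, Plate = 5*3 = 15.
Iteration 3: no further components; recursion stops.
SUM(amt) = 1 + 5 + 15 + 15 = 36.

36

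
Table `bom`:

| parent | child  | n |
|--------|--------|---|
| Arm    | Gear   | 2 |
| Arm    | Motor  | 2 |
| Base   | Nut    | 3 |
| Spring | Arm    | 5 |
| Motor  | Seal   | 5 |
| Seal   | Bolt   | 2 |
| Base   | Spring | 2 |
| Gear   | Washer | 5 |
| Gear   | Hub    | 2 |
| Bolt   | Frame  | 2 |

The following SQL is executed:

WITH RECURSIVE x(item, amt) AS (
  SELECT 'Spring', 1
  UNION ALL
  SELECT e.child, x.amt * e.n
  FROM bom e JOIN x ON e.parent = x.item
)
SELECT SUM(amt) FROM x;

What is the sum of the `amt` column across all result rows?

Base: (Spring, amt=1).
Iteration 1: components of {Spring} -> Arm = 1*5 = 5.
Iteration 2: components of {Arm} -> Gear = 5*2 = 10, Motor = 5*2 = 10.
Iteration 3: components of {Gear,Motor} -> Hub = 10*2 = 20, Seal = 10*5 = 50, Washer = 10*5 = 50.
Iteration 4: components of {Hub,Seal,Washer} -> Bolt = 50*2 = 100.
Iteration 5: components of {Bolt} -> Frame = 100*2 = 200.
Iteration 6: no further components; recursion stops.
SUM(amt) = 1 + 5 + 10 + 10 + 50 + 50 + 20 + 100 + 200 = 446.

446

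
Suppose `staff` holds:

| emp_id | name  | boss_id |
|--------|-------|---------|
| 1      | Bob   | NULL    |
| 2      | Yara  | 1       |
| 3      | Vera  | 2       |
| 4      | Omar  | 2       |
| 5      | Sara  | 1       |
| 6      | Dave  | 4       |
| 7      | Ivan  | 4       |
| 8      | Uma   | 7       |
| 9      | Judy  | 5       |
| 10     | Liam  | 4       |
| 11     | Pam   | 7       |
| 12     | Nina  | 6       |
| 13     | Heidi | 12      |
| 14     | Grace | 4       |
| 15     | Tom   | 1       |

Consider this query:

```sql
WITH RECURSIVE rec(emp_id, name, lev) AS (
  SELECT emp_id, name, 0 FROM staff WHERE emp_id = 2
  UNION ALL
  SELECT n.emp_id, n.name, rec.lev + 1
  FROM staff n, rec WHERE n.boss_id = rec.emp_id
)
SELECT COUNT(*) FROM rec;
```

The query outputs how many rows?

Base: emp_id=2 (Yara) at lev 0.
Iteration 1: rows with boss_id in {2} -> Vera (id 3, lev 1), Omar (id 4, lev 1).
Iteration 2: rows with boss_id in {3,4} -> Dave (id 6, lev 2), Ivan (id 7, lev 2), Liam (id 10, lev 2), Grace (id 14, lev 2).
Iteration 3: rows with boss_id in {6,7,10,14} -> Uma (id 8, lev 3), Pam (id 11, lev 3), Nina (id 12, lev 3).
Iteration 4: rows with boss_id in {8,11,12} -> Heidi (id 13, lev 4).
Iteration 5: no rows with boss_id in {13}; recursion stops.
Total rows emitted: 11.

11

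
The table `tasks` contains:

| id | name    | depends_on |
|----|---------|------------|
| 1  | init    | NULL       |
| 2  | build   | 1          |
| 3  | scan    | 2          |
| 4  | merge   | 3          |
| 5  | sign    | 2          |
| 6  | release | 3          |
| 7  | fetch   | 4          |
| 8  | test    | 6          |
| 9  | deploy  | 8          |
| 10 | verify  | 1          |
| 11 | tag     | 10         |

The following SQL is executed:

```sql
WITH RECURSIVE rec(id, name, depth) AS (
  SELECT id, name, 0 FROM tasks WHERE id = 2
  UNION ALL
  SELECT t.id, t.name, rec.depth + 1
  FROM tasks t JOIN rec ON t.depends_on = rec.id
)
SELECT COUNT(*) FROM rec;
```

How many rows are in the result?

Base: id=2 (build) at depth 0.
Iteration 1: rows with depends_on in {2} -> scan (id 3, depth 1), sign (id 5, depth 1).
Iteration 2: rows with depends_on in {3,5} -> merge (id 4, depth 2), release (id 6, depth 2).
Iteration 3: rows with depends_on in {4,6} -> fetch (id 7, depth 3), test (id 8, depth 3).
Iteration 4: rows with depends_on in {7,8} -> deploy (id 9, depth 4).
Iteration 5: no rows with depends_on in {9}; recursion stops.
Total rows emitted: 8.

8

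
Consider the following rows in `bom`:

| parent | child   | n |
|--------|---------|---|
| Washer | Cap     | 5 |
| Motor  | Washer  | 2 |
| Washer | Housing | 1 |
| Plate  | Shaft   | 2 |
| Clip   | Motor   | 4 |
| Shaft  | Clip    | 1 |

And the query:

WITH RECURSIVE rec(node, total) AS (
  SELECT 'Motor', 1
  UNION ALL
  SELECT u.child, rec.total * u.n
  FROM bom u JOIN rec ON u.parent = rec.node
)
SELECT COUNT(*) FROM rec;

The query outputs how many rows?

Base: (Motor, total=1).
Iteration 1: components of {Motor} -> Washer = 1*2 = 2.
Iteration 2: components of {Washer} -> Cap = 2*5 = 10, Housing = 2*1 = 2.
Iteration 3: no further components; recursion stops.
Total rows emitted: 4.

4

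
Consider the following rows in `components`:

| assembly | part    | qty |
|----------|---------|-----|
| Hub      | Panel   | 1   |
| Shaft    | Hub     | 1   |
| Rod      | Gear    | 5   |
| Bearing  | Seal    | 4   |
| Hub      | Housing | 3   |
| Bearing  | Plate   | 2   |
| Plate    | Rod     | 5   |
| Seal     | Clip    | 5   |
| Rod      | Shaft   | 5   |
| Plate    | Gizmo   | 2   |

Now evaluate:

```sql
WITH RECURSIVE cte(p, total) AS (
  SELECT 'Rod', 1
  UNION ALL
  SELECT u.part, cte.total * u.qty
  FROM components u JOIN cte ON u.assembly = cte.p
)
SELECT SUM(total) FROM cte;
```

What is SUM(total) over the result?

Base: (Rod, total=1).
Iteration 1: components of {Rod} -> Gear = 1*5 = 5, Shaft = 1*5 = 5.
Iteration 2: components of {Gear,Shaft} -> Hub = 5*1 = 5.
Iteration 3: components of {Hub} -> Housing = 5*3 = 15, Panel = 5*1 = 5.
Iteration 4: no further components; recursion stops.
SUM(total) = 1 + 5 + 5 + 5 + 15 + 5 = 36.

36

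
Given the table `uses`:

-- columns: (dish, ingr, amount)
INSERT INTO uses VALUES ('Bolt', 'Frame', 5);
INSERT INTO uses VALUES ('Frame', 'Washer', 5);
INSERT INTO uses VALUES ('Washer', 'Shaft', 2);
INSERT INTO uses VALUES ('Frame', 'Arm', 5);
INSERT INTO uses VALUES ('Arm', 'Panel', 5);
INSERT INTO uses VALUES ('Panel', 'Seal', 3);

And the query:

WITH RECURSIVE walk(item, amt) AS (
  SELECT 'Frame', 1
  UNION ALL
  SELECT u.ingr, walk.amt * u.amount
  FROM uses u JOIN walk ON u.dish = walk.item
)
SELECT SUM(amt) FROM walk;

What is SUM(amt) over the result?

Base: (Frame, amt=1).
Iteration 1: components of {Frame} -> Arm = 1*5 = 5, Washer = 1*5 = 5.
Iteration 2: components of {Arm,Washer} -> Panel = 5*5 = 25, Shaft = 5*2 = 10.
Iteration 3: components of {Panel,Shaft} -> Seal = 25*3 = 75.
Iteration 4: no further components; recursion stops.
SUM(amt) = 1 + 5 + 5 + 10 + 25 + 75 = 121.

121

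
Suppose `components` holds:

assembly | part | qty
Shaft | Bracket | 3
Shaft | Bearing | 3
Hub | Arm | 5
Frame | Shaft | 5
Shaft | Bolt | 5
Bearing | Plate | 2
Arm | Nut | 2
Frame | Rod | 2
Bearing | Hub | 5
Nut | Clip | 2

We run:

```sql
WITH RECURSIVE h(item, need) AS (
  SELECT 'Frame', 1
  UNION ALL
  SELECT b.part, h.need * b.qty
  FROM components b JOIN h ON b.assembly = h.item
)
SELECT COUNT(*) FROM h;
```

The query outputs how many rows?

11

Base: (Frame, need=1).
Iteration 1: components of {Frame} -> Rod = 1*2 = 2, Shaft = 1*5 = 5.
Iteration 2: components of {Rod,Shaft} -> Bearing = 5*3 = 15, Bolt = 5*5 = 25, Bracket = 5*3 = 15.
Iteration 3: components of {Bearing,Bolt,Bracket} -> Hub = 15*5 = 75, Plate = 15*2 = 30.
Iteration 4: components of {Hub,Plate} -> Arm = 75*5 = 375.
Iteration 5: components of {Arm} -> Nut = 375*2 = 750.
Iteration 6: components of {Nut} -> Clip = 750*2 = 1500.
Iteration 7: no further components; recursion stops.
Total rows emitted: 11.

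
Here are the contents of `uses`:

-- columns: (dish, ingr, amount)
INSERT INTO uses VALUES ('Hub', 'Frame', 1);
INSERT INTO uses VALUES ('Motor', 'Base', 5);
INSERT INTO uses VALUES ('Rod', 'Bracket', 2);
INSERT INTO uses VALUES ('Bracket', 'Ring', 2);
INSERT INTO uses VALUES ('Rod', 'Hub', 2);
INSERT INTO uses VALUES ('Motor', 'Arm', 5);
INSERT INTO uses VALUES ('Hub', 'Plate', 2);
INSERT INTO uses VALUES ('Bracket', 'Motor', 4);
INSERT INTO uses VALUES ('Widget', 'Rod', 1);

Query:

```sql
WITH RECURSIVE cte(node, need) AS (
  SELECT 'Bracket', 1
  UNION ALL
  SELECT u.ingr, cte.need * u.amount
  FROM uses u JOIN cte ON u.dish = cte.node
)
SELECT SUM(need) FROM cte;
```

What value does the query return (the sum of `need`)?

Base: (Bracket, need=1).
Iteration 1: components of {Bracket} -> Motor = 1*4 = 4, Ring = 1*2 = 2.
Iteration 2: components of {Motor,Ring} -> Arm = 4*5 = 20, Base = 4*5 = 20.
Iteration 3: no further components; recursion stops.
SUM(need) = 1 + 4 + 2 + 20 + 20 = 47.

47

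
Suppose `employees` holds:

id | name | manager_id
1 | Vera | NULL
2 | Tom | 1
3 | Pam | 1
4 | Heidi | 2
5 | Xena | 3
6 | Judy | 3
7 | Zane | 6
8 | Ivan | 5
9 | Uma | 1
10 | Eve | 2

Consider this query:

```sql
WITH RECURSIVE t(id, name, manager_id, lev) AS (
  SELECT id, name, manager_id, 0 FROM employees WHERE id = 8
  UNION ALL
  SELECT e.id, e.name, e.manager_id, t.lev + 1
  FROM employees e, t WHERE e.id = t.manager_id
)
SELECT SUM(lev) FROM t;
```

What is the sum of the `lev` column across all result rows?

6

Base: id=8 (Ivan), manager_id=5, lev 0.
Iteration 1: join on id=5 -> Xena (id 5, manager_id=3, lev 1).
Iteration 2: join on id=3 -> Pam (id 3, manager_id=1, lev 2).
Iteration 3: join on id=1 -> Vera (id 1, manager_id=NULL, lev 3).
Iteration 4: manager_id is NULL; no match; recursion stops.
SUM(lev) = 0 + 1 + 2 + 3 = 6.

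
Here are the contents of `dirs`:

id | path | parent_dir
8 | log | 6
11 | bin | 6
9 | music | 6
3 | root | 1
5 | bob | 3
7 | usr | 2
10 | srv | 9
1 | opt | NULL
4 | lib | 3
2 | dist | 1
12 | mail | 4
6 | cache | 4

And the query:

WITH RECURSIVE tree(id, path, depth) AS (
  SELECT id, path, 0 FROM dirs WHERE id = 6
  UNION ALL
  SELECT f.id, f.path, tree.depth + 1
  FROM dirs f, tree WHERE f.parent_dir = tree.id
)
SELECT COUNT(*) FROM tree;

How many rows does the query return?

5

Base: id=6 (cache) at depth 0.
Iteration 1: rows with parent_dir in {6} -> log (id 8, depth 1), music (id 9, depth 1), bin (id 11, depth 1).
Iteration 2: rows with parent_dir in {8,9,11} -> srv (id 10, depth 2).
Iteration 3: no rows with parent_dir in {10}; recursion stops.
Total rows emitted: 5.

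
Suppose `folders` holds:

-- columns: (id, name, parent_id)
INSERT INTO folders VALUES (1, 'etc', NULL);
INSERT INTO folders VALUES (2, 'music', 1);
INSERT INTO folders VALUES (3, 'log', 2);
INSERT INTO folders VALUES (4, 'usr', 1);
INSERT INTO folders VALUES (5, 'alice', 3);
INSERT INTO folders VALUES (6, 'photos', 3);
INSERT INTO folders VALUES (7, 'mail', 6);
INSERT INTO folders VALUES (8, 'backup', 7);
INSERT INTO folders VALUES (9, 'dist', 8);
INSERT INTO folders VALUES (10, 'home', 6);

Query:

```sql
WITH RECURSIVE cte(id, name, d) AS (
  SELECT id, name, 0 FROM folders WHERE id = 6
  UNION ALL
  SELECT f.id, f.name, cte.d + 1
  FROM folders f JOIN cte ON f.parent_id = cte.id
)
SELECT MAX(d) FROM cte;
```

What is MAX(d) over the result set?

3

Base: id=6 (photos) at d 0.
Iteration 1: rows with parent_id in {6} -> mail (id 7, d 1), home (id 10, d 1).
Iteration 2: rows with parent_id in {7,10} -> backup (id 8, d 2).
Iteration 3: rows with parent_id in {8} -> dist (id 9, d 3).
Iteration 4: no rows with parent_id in {9}; recursion stops.
d values: 0, 1, 1, 2, 3; the maximum is 3.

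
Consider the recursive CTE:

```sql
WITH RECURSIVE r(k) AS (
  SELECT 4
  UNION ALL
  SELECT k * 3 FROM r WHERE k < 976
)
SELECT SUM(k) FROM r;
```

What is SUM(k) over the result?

4372

Base: k=4.
Iteration 1: 4 < 976 holds -> k = 4 * 3 = 12.
Iteration 2: 12 < 976 holds -> k = 12 * 3 = 36.
Iteration 3: 36 < 976 holds -> k = 36 * 3 = 108.
Iteration 4: 108 < 976 holds -> k = 108 * 3 = 324.
Iteration 5: 324 < 976 holds -> k = 324 * 3 = 972.
Iteration 6: 972 < 976 holds -> k = 972 * 3 = 2916.
Iteration 7: 2916 < 976 fails; recursion stops.
SUM(k) = 4 + 12 + 36 + 108 + 324 + 972 + 2916 = 4372.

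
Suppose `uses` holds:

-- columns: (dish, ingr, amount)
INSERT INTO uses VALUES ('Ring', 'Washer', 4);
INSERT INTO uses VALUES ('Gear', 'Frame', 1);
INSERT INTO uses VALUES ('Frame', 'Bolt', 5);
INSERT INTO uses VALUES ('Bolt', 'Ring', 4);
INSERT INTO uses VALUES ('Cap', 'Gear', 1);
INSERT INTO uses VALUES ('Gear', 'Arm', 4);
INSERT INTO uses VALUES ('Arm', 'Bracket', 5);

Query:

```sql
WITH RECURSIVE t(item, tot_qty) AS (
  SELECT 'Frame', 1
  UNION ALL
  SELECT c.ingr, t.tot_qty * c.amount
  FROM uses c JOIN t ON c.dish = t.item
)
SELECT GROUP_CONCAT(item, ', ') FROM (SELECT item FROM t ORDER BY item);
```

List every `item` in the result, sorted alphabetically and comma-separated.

Bolt, Frame, Ring, Washer

Base: (Frame, tot_qty=1).
Iteration 1: components of {Frame} -> Bolt = 1*5 = 5.
Iteration 2: components of {Bolt} -> Ring = 5*4 = 20.
Iteration 3: components of {Ring} -> Washer = 20*4 = 80.
Iteration 4: no further components; recursion stops.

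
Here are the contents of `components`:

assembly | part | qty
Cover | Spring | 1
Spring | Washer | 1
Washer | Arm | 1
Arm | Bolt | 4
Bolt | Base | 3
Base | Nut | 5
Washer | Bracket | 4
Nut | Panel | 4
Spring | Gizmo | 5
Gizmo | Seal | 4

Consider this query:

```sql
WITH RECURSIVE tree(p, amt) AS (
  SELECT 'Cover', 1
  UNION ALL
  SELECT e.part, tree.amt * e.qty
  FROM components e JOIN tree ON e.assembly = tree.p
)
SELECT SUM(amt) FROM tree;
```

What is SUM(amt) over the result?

349

Base: (Cover, amt=1).
Iteration 1: components of {Cover} -> Spring = 1*1 = 1.
Iteration 2: components of {Spring} -> Gizmo = 1*5 = 5, Washer = 1*1 = 1.
Iteration 3: components of {Gizmo,Washer} -> Arm = 1*1 = 1, Bracket = 1*4 = 4, Seal = 5*4 = 20.
Iteration 4: components of {Arm,Bracket,Seal} -> Bolt = 1*4 = 4.
Iteration 5: components of {Bolt} -> Base = 4*3 = 12.
Iteration 6: components of {Base} -> Nut = 12*5 = 60.
Iteration 7: components of {Nut} -> Panel = 60*4 = 240.
Iteration 8: no further components; recursion stops.
SUM(amt) = 1 + 1 + 1 + 5 + 1 + 4 + 20 + 4 + 12 + 60 + 240 = 349.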